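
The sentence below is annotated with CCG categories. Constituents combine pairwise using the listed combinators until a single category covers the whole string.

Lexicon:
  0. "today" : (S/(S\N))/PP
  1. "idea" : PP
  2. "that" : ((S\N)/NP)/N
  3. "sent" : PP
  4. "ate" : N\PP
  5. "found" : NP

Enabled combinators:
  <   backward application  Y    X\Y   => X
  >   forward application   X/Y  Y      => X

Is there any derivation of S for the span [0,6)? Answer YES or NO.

YES

[0,6] S   >
  [0,2] S/(S\N)   >
    [0,1] "today" : (S/(S\N))/PP
    [1,2] "idea" : PP
  [2,6] S\N   >
    [2,5] (S\N)/NP   >
      [2,3] "that" : ((S\N)/NP)/N
      [3,5] N   <
        [3,4] "sent" : PP
        [4,5] "ate" : N\PP
    [5,6] "found" : NP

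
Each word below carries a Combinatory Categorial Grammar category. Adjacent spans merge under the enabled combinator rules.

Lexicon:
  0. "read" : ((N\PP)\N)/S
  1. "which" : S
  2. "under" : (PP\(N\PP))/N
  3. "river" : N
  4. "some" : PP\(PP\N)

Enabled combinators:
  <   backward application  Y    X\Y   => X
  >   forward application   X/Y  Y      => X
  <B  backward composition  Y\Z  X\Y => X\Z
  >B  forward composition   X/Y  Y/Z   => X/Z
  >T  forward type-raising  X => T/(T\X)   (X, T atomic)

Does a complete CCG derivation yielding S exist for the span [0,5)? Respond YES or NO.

NO

((N\PP)\N)/S S (PP\(N\PP))/N N PP\(PP\N)
CKY chart[0,5] = {N/(N\PP), NP/(NP\PP), PP, PP/(PP\PP), S/(S\PP)}; S ∉ chart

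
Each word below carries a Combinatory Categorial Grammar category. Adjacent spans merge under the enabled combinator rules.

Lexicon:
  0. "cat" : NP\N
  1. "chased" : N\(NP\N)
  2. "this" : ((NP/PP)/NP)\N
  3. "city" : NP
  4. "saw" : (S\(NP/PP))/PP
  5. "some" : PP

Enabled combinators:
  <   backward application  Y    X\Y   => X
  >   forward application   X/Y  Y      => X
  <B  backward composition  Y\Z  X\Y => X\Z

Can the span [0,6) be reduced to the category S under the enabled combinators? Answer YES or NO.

YES

[0,6] S   <
  [0,4] NP/PP   >
    [0,3] (NP/PP)/NP   <
      [0,2] N   <
        [0,1] "cat" : NP\N
        [1,2] "chased" : N\(NP\N)
      [2,3] "this" : ((NP/PP)/NP)\N
    [3,4] "city" : NP
  [4,6] S\(NP/PP)   >
    [4,5] "saw" : (S\(NP/PP))/PP
    [5,6] "some" : PP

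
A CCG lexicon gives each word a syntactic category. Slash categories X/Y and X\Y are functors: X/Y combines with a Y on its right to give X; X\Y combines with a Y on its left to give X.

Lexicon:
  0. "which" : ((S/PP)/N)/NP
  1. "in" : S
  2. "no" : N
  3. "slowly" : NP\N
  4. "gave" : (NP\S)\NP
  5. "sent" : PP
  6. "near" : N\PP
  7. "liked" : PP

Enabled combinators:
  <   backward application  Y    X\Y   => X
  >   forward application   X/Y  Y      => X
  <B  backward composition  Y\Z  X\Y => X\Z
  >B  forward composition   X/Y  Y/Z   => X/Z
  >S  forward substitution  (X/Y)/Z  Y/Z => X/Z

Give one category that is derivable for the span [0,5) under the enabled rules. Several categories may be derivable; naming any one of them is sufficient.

[0,8] S   >
  [0,7] S/PP   >
    [0,5] (S/PP)/N   >
      [0,1] "which" : ((S/PP)/N)/NP
      [1,5] NP   <
        [1,2] "in" : S
        [2,5] NP\S   <
          [2,4] NP   <
            [2,3] "no" : N
            [3,4] "slowly" : NP\N
          [4,5] "gave" : (NP\S)\NP
    [5,7] N   <
      [5,6] "sent" : PP
      [6,7] "near" : N\PP
  [7,8] "liked" : PP

(S/PP)/N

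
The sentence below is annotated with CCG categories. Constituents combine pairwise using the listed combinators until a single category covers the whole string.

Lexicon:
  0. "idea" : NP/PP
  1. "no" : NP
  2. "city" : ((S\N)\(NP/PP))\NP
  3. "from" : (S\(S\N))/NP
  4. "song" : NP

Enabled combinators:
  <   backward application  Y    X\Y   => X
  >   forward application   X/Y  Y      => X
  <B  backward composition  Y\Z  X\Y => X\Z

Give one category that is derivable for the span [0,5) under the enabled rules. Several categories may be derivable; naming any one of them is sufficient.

[0,5] S   <
  [0,3] S\N   <
    [0,1] "idea" : NP/PP
    [1,3] (S\N)\(NP/PP)   <
      [1,2] "no" : NP
      [2,3] "city" : ((S\N)\(NP/PP))\NP
  [3,5] S\(S\N)   >
    [3,4] "from" : (S\(S\N))/NP
    [4,5] "song" : NP

S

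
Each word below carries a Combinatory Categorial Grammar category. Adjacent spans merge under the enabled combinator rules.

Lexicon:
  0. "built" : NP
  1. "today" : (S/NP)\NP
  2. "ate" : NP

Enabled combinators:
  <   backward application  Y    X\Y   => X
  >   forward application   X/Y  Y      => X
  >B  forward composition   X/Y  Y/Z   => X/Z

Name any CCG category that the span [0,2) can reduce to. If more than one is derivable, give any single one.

[0,3] S   >
  [0,2] S/NP   <
    [0,1] "built" : NP
    [1,2] "today" : (S/NP)\NP
  [2,3] "ate" : NP

S/NP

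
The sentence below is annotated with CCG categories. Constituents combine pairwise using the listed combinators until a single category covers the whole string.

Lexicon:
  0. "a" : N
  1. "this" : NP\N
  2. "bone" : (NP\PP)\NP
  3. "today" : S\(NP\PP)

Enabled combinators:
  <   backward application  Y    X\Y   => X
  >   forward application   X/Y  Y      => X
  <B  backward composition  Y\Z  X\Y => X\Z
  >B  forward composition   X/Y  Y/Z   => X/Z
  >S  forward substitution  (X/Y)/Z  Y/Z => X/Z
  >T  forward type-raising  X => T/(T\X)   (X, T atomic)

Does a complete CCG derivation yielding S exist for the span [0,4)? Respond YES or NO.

[0,4] S   <
  [0,1] "a" : N
  [1,4] S\N   <B
    [1,2] "this" : NP\N
    [2,4] S\NP   <B
      [2,3] "bone" : (NP\PP)\NP
      [3,4] "today" : S\(NP\PP)

YES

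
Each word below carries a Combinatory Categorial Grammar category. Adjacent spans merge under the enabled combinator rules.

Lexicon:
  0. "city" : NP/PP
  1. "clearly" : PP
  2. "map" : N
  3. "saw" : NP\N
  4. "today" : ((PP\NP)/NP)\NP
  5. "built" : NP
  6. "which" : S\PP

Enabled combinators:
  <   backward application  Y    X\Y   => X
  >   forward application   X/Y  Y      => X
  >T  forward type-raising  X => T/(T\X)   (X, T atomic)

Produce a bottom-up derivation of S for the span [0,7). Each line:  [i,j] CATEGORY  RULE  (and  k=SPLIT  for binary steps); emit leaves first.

[0,1] NP/PP  lex  "city"
[1,2] PP  lex  "clearly"
[0,2] NP  >  k=1
[2,3] N  lex  "map"
[2,3] NP/(NP\N)  >T
[3,4] NP\N  lex  "saw"
[2,4] NP  >  k=3
[4,5] ((PP\NP)/NP)\NP  lex  "today"
[2,5] (PP\NP)/NP  <  k=4
[5,6] NP  lex  "built"
[2,6] PP\NP  >  k=5
[0,6] PP  <  k=2
[6,7] S\PP  lex  "which"
[0,7] S  <  k=6

[0,7] S   <
  [0,6] PP   <
    [0,2] NP   >
      [0,1] "city" : NP/PP
      [1,2] "clearly" : PP
    [2,6] PP\NP   >
      [2,5] (PP\NP)/NP   <
        [2,4] NP   >
          [2,3] NP/(NP\N)   >T
            [2,3] "map" : N
          [3,4] "saw" : NP\N
        [4,5] "today" : ((PP\NP)/NP)\NP
      [5,6] "built" : NP
  [6,7] "which" : S\PP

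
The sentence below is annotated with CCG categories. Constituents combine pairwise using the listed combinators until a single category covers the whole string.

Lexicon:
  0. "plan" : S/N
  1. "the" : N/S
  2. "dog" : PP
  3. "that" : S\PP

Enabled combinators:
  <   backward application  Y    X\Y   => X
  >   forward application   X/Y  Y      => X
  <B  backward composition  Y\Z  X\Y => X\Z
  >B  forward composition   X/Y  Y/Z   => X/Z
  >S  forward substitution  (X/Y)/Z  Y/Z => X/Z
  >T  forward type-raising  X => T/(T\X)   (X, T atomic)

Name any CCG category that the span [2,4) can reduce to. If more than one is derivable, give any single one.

S

[0,4] S   >
  [0,1] "plan" : S/N
  [1,4] N   >
    [1,2] "the" : N/S
    [2,4] S   >
      [2,3] S/(S\PP)   >T
        [2,3] "dog" : PP
      [3,4] "that" : S\PP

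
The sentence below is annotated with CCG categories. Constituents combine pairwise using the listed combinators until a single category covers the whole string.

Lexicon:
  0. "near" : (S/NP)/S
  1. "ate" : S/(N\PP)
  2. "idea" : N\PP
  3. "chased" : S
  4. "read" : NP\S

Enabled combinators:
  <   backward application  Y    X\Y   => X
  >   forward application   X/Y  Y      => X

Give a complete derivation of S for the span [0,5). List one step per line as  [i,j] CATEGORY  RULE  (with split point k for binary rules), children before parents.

[0,1] (S/NP)/S  lex  "near"
[1,2] S/(N\PP)  lex  "ate"
[2,3] N\PP  lex  "idea"
[1,3] S  >  k=2
[0,3] S/NP  >  k=1
[3,4] S  lex  "chased"
[4,5] NP\S  lex  "read"
[3,5] NP  <  k=4
[0,5] S  >  k=3

[0,5] S   >
  [0,3] S/NP   >
    [0,1] "near" : (S/NP)/S
    [1,3] S   >
      [1,2] "ate" : S/(N\PP)
      [2,3] "idea" : N\PP
  [3,5] NP   <
    [3,4] "chased" : S
    [4,5] "read" : NP\S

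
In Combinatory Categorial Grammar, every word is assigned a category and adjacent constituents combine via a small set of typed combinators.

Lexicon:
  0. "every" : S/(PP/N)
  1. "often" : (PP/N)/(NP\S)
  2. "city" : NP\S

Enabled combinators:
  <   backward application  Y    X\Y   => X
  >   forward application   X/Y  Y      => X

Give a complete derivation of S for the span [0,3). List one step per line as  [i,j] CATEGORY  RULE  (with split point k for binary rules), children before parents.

[0,1] S/(PP/N)  lex  "every"
[1,2] (PP/N)/(NP\S)  lex  "often"
[2,3] NP\S  lex  "city"
[1,3] PP/N  >  k=2
[0,3] S  >  k=1

[0,3] S   >
  [0,1] "every" : S/(PP/N)
  [1,3] PP/N   >
    [1,2] "often" : (PP/N)/(NP\S)
    [2,3] "city" : NP\S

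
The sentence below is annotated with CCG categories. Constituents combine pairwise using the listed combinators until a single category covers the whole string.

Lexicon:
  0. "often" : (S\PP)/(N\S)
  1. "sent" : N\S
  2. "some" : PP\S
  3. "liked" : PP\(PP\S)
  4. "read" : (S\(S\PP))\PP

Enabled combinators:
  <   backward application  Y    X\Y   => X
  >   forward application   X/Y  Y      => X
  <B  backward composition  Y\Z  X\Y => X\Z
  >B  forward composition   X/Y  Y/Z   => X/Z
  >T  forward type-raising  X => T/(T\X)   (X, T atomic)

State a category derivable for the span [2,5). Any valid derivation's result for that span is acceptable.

[0,5] S   <
  [0,2] S\PP   >
    [0,1] "often" : (S\PP)/(N\S)
    [1,2] "sent" : N\S
  [2,5] S\(S\PP)   <
    [2,4] PP   <
      [2,3] "some" : PP\S
      [3,4] "liked" : PP\(PP\S)
    [4,5] "read" : (S\(S\PP))\PP

S\(S\PP)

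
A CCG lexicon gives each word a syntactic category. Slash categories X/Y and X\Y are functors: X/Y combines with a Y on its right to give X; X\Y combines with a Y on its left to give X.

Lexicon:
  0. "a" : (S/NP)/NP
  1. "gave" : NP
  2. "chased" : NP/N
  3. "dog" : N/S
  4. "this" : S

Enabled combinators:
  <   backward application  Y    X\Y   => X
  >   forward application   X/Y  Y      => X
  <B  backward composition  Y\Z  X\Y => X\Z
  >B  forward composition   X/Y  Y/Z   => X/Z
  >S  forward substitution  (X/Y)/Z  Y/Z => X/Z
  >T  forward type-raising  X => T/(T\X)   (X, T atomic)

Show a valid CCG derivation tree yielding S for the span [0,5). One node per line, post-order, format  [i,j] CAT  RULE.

[0,1] (S/NP)/NP  lex  "a"
[1,2] NP  lex  "gave"
[0,2] S/NP  >  k=1
[2,3] NP/N  lex  "chased"
[3,4] N/S  lex  "dog"
[4,5] S  lex  "this"
[3,5] N  >  k=4
[2,5] NP  >  k=3
[0,5] S  >  k=2

[0,5] S   >
  [0,2] S/NP   >
    [0,1] "a" : (S/NP)/NP
    [1,2] "gave" : NP
  [2,5] NP   >
    [2,3] "chased" : NP/N
    [3,5] N   >
      [3,4] "dog" : N/S
      [4,5] "this" : S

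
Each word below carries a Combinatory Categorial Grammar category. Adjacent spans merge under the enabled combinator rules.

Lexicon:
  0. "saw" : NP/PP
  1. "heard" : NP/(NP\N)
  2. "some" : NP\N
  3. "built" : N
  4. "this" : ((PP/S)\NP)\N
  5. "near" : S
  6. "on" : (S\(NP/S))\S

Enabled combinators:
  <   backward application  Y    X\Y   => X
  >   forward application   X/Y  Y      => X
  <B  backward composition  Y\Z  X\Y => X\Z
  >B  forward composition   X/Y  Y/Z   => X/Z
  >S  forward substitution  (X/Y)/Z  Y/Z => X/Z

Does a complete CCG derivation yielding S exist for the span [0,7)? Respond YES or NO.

[0,7] S   <
  [0,5] NP/S   >B
    [0,1] "saw" : NP/PP
    [1,5] PP/S   <
      [1,3] NP   >
        [1,2] "heard" : NP/(NP\N)
        [2,3] "some" : NP\N
      [3,5] (PP/S)\NP   <
        [3,4] "built" : N
        [4,5] "this" : ((PP/S)\NP)\N
  [5,7] S\(NP/S)   <
    [5,6] "near" : S
    [6,7] "on" : (S\(NP/S))\S

YES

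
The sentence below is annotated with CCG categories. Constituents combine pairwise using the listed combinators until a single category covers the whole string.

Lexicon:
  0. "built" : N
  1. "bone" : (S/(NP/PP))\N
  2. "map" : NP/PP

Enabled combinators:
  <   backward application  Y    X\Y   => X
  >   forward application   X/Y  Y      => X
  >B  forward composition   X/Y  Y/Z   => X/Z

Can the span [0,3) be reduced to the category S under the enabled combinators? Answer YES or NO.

[0,3] S   >
  [0,2] S/(NP/PP)   <
    [0,1] "built" : N
    [1,2] "bone" : (S/(NP/PP))\N
  [2,3] "map" : NP/PP

YES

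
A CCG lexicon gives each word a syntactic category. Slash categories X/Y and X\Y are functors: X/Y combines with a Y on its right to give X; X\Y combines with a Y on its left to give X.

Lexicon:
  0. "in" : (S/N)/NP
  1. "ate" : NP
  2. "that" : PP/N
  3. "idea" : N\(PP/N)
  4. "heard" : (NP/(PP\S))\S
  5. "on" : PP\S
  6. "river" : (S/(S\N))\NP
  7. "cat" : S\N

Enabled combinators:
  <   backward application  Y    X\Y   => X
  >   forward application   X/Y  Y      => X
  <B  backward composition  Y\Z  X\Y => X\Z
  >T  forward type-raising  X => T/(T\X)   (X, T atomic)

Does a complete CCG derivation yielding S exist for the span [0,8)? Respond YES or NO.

[0,8] S   >
  [0,7] S/(S\N)   <
    [0,6] NP   >
      [0,5] NP/(PP\S)   <
        [0,4] S   >
          [0,2] S/N   >
            [0,1] "in" : (S/N)/NP
            [1,2] "ate" : NP
          [2,4] N   <
            [2,3] "that" : PP/N
            [3,4] "idea" : N\(PP/N)
        [4,5] "heard" : (NP/(PP\S))\S
      [5,6] "on" : PP\S
    [6,7] "river" : (S/(S\N))\NP
  [7,8] "cat" : S\N

YES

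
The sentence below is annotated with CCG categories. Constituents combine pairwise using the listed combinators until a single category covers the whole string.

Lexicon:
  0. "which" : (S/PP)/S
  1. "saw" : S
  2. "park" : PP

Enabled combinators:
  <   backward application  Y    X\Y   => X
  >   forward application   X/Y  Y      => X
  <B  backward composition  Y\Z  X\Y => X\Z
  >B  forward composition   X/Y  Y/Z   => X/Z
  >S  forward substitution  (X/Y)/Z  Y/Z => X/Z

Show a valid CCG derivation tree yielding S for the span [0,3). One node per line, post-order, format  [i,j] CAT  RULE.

[0,3] S   >
  [0,2] S/PP   >
    [0,1] "which" : (S/PP)/S
    [1,2] "saw" : S
  [2,3] "park" : PP

[0,1] (S/PP)/S  lex  "which"
[1,2] S  lex  "saw"
[0,2] S/PP  >  k=1
[2,3] PP  lex  "park"
[0,3] S  >  k=2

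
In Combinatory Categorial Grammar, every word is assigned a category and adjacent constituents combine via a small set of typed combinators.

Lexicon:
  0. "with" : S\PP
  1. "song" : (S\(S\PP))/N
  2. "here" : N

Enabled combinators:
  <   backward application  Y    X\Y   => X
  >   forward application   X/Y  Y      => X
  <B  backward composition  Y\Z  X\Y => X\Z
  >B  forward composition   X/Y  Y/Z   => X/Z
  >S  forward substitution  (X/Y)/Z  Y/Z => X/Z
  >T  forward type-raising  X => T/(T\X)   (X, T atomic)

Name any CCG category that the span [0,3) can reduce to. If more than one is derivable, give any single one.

S

[0,3] S   <
  [0,1] "with" : S\PP
  [1,3] S\(S\PP)   >
    [1,2] "song" : (S\(S\PP))/N
    [2,3] "here" : N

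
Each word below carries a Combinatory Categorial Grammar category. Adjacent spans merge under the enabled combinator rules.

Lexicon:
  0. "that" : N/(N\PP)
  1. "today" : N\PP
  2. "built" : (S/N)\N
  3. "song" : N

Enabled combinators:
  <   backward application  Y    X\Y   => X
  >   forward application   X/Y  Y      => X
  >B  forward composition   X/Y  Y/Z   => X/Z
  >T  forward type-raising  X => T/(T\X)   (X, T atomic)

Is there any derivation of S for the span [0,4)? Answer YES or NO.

[0,4] S   >
  [0,3] S/N   <
    [0,2] N   >
      [0,1] "that" : N/(N\PP)
      [1,2] "today" : N\PP
    [2,3] "built" : (S/N)\N
  [3,4] "song" : N

YES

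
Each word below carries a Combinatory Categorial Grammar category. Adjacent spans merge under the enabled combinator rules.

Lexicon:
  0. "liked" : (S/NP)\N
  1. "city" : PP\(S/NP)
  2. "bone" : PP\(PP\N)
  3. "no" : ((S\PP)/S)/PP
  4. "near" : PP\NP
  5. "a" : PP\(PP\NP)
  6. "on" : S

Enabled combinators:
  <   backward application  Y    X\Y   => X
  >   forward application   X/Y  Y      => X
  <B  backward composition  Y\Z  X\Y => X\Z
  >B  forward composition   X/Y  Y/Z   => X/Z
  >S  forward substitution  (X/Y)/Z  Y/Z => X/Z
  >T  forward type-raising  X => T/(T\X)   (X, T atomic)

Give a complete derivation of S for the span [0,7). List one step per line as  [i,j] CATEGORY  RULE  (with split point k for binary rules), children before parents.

[0,7] S   <
  [0,3] PP   <
    [0,2] PP\N   <B
      [0,1] "liked" : (S/NP)\N
      [1,2] "city" : PP\(S/NP)
    [2,3] "bone" : PP\(PP\N)
  [3,7] S\PP   >
    [3,6] (S\PP)/S   >
      [3,4] "no" : ((S\PP)/S)/PP
      [4,6] PP   <
        [4,5] "near" : PP\NP
        [5,6] "a" : PP\(PP\NP)
    [6,7] "on" : S

[0,1] (S/NP)\N  lex  "liked"
[1,2] PP\(S/NP)  lex  "city"
[0,2] PP\N  <B  k=1
[2,3] PP\(PP\N)  lex  "bone"
[0,3] PP  <  k=2
[3,4] ((S\PP)/S)/PP  lex  "no"
[4,5] PP\NP  lex  "near"
[5,6] PP\(PP\NP)  lex  "a"
[4,6] PP  <  k=5
[3,6] (S\PP)/S  >  k=4
[6,7] S  lex  "on"
[3,7] S\PP  >  k=6
[0,7] S  <  k=3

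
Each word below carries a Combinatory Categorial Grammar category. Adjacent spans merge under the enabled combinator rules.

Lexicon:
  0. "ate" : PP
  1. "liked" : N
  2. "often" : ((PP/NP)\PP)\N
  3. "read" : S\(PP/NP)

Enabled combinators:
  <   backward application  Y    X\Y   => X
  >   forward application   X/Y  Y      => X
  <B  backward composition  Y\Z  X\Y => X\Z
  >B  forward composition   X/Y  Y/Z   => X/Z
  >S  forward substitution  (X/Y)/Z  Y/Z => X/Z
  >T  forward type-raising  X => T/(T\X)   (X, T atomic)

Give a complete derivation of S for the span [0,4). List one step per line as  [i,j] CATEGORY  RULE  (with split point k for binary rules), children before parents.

[0,4] S   <
  [0,3] PP/NP   <
    [0,1] "ate" : PP
    [1,3] (PP/NP)\PP   <
      [1,2] "liked" : N
      [2,3] "often" : ((PP/NP)\PP)\N
  [3,4] "read" : S\(PP/NP)

[0,1] PP  lex  "ate"
[1,2] N  lex  "liked"
[2,3] ((PP/NP)\PP)\N  lex  "often"
[1,3] (PP/NP)\PP  <  k=2
[0,3] PP/NP  <  k=1
[3,4] S\(PP/NP)  lex  "read"
[0,4] S  <  k=3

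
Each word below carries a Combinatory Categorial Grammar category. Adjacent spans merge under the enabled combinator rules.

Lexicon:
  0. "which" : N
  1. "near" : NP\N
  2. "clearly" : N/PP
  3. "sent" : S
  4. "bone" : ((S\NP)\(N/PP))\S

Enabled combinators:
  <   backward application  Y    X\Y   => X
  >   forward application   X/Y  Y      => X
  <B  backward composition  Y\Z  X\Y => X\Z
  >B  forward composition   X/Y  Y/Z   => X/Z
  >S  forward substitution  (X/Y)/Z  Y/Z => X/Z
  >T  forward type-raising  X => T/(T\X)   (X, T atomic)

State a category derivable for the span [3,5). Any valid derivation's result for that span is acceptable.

(S\NP)\(N/PP)

[0,5] S   <
  [0,2] NP   <
    [0,1] "which" : N
    [1,2] "near" : NP\N
  [2,5] S\NP   <
    [2,3] "clearly" : N/PP
    [3,5] (S\NP)\(N/PP)   <
      [3,4] "sent" : S
      [4,5] "bone" : ((S\NP)\(N/PP))\S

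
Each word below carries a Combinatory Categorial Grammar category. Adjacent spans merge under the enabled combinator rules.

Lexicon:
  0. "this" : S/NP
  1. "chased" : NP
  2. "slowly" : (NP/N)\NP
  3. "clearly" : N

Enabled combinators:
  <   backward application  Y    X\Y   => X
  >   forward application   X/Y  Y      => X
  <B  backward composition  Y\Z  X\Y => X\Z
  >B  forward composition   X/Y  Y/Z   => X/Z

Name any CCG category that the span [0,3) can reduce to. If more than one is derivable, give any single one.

S/N

[0,4] S   >
  [0,3] S/N   >B
    [0,1] "this" : S/NP
    [1,3] NP/N   <
      [1,2] "chased" : NP
      [2,3] "slowly" : (NP/N)\NP
  [3,4] "clearly" : N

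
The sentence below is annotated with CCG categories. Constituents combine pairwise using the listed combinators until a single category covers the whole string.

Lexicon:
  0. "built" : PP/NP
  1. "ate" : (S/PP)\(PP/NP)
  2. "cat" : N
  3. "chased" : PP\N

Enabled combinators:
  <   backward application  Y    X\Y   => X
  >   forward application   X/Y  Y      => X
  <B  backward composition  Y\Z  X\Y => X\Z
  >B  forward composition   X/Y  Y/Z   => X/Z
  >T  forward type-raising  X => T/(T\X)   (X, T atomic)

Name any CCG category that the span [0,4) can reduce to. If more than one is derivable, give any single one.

S

[0,4] S   >
  [0,2] S/PP   <
    [0,1] "built" : PP/NP
    [1,2] "ate" : (S/PP)\(PP/NP)
  [2,4] PP   >
    [2,3] PP/(PP\N)   >T
      [2,3] "cat" : N
    [3,4] "chased" : PP\N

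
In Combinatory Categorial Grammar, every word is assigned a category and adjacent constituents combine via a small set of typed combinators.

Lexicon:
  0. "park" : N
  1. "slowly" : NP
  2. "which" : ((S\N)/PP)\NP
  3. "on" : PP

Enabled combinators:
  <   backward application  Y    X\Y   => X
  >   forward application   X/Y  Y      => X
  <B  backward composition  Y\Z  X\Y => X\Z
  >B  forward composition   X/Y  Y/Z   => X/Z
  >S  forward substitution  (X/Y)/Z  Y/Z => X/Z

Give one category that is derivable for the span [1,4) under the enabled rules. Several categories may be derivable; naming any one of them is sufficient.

S\N

[0,4] S   <
  [0,1] "park" : N
  [1,4] S\N   >
    [1,3] (S\N)/PP   <
      [1,2] "slowly" : NP
      [2,3] "which" : ((S\N)/PP)\NP
    [3,4] "on" : PP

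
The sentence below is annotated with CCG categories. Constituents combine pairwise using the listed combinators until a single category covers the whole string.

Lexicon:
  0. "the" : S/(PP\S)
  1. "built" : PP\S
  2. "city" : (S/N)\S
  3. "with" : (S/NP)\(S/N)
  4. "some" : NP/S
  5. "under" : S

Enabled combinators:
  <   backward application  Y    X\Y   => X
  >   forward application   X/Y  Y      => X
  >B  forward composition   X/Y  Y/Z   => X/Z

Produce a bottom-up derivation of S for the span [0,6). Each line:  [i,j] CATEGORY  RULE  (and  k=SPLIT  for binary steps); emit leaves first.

[0,1] S/(PP\S)  lex  "the"
[1,2] PP\S  lex  "built"
[0,2] S  >  k=1
[2,3] (S/N)\S  lex  "city"
[0,3] S/N  <  k=2
[3,4] (S/NP)\(S/N)  lex  "with"
[0,4] S/NP  <  k=3
[4,5] NP/S  lex  "some"
[5,6] S  lex  "under"
[4,6] NP  >  k=5
[0,6] S  >  k=4

[0,6] S   >
  [0,4] S/NP   <
    [0,3] S/N   <
      [0,2] S   >
        [0,1] "the" : S/(PP\S)
        [1,2] "built" : PP\S
      [2,3] "city" : (S/N)\S
    [3,4] "with" : (S/NP)\(S/N)
  [4,6] NP   >
    [4,5] "some" : NP/S
    [5,6] "under" : S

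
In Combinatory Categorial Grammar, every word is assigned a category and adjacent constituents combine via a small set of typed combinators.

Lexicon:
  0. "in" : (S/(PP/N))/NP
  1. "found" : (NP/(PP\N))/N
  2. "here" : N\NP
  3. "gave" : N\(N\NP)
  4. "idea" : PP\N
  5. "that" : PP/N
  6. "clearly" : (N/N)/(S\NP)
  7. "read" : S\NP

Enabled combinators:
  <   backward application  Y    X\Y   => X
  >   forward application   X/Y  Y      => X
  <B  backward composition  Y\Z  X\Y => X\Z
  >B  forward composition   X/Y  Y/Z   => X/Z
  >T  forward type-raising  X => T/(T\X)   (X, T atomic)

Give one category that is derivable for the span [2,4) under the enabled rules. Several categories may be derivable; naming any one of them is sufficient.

[0,8] S   >
  [0,5] S/(PP/N)   >
    [0,1] "in" : (S/(PP/N))/NP
    [1,5] NP   >
      [1,4] NP/(PP\N)   >
        [1,2] "found" : (NP/(PP\N))/N
        [2,4] N   <
          [2,3] "here" : N\NP
          [3,4] "gave" : N\(N\NP)
      [4,5] "idea" : PP\N
  [5,8] PP/N   >B
    [5,6] "that" : PP/N
    [6,8] N/N   >
      [6,7] "clearly" : (N/N)/(S\NP)
      [7,8] "read" : S\NP

N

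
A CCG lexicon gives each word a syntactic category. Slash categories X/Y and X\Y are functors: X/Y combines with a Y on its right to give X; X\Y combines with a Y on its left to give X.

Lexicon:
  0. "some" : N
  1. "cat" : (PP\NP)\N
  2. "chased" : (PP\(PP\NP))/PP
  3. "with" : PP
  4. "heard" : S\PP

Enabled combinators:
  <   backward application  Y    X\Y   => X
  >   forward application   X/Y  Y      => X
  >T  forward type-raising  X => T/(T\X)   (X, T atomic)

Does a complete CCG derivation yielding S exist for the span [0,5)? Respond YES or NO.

YES

[0,5] S   <
  [0,4] PP   <
    [0,2] PP\NP   <
      [0,1] "some" : N
      [1,2] "cat" : (PP\NP)\N
    [2,4] PP\(PP\NP)   >
      [2,3] "chased" : (PP\(PP\NP))/PP
      [3,4] "with" : PP
  [4,5] "heard" : S\PP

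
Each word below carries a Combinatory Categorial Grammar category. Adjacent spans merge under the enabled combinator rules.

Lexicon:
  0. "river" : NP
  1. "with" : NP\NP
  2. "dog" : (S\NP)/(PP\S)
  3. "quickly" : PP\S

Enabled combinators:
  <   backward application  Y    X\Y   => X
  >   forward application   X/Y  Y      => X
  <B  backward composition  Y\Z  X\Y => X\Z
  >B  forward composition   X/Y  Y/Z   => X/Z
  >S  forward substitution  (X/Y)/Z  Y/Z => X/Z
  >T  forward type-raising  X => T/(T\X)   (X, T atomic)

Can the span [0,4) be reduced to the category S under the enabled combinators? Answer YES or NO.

[0,4] S   >
  [0,1] S/(S\NP)   >T
    [0,1] "river" : NP
  [1,4] S\NP   <B
    [1,2] "with" : NP\NP
    [2,4] S\NP   >
      [2,3] "dog" : (S\NP)/(PP\S)
      [3,4] "quickly" : PP\S

YES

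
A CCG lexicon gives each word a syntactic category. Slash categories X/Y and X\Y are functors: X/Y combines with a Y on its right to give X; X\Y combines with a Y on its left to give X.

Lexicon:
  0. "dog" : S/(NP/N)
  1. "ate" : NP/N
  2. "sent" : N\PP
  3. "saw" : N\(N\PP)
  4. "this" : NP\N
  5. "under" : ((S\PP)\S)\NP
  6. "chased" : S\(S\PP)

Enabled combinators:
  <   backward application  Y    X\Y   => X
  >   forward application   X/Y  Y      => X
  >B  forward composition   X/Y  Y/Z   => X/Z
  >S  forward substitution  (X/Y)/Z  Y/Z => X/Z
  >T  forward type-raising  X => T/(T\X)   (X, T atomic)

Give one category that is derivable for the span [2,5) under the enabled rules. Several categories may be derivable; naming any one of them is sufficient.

NP

[0,7] S   <
  [0,6] S\PP   <
    [0,2] S   >
      [0,1] "dog" : S/(NP/N)
      [1,2] "ate" : NP/N
    [2,6] (S\PP)\S   <
      [2,5] NP   <
        [2,4] N   <
          [2,3] "sent" : N\PP
          [3,4] "saw" : N\(N\PP)
        [4,5] "this" : NP\N
      [5,6] "under" : ((S\PP)\S)\NP
  [6,7] "chased" : S\(S\PP)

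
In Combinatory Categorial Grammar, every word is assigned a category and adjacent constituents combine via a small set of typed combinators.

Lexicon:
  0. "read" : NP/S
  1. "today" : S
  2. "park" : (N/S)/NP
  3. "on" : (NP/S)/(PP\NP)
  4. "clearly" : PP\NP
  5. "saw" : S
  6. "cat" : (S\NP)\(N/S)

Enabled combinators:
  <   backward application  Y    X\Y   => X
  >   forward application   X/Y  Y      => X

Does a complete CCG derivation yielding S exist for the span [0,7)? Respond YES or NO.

YES

[0,7] S   <
  [0,2] NP   >
    [0,1] "read" : NP/S
    [1,2] "today" : S
  [2,7] S\NP   <
    [2,6] N/S   >
      [2,3] "park" : (N/S)/NP
      [3,6] NP   >
        [3,5] NP/S   >
          [3,4] "on" : (NP/S)/(PP\NP)
          [4,5] "clearly" : PP\NP
        [5,6] "saw" : S
    [6,7] "cat" : (S\NP)\(N/S)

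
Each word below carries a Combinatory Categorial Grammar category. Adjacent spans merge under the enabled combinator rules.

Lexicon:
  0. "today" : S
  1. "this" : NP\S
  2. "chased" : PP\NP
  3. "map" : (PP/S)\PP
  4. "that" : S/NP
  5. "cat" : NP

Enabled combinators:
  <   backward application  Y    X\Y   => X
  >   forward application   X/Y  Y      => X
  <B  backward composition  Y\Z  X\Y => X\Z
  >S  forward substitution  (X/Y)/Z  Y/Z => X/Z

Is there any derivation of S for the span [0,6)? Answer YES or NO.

S NP\S PP\NP (PP/S)\PP S/NP NP
CKY chart[0,6] = {PP}; S ∉ chart

NO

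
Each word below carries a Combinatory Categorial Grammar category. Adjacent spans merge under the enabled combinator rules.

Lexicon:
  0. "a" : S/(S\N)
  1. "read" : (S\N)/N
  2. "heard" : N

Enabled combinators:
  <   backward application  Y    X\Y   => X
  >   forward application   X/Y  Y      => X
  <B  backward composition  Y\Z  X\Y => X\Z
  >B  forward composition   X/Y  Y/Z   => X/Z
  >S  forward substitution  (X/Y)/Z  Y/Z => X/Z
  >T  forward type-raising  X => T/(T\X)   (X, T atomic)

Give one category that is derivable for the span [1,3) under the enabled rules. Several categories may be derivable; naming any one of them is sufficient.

S\N

[0,3] S   >
  [0,1] "a" : S/(S\N)
  [1,3] S\N   >
    [1,2] "read" : (S\N)/N
    [2,3] "heard" : N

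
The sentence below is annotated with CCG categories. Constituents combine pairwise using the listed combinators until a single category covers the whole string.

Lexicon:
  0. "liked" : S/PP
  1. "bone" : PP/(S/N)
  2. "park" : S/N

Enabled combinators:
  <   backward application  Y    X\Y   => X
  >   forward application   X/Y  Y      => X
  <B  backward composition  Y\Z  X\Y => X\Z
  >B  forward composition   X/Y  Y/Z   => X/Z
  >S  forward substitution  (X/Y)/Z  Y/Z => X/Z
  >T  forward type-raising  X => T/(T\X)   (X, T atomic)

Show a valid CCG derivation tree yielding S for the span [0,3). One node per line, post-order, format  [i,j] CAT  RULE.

[0,3] S   >
  [0,1] "liked" : S/PP
  [1,3] PP   >
    [1,2] "bone" : PP/(S/N)
    [2,3] "park" : S/N

[0,1] S/PP  lex  "liked"
[1,2] PP/(S/N)  lex  "bone"
[2,3] S/N  lex  "park"
[1,3] PP  >  k=2
[0,3] S  >  k=1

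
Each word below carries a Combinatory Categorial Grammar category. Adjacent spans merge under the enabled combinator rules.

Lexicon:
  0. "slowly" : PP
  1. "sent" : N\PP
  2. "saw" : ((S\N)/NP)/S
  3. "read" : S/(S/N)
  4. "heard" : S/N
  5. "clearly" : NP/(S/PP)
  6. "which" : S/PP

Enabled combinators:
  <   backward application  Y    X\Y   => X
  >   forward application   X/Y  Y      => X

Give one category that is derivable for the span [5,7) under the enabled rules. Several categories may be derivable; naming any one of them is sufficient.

NP

[0,7] S   <
  [0,2] N   <
    [0,1] "slowly" : PP
    [1,2] "sent" : N\PP
  [2,7] S\N   >
    [2,5] (S\N)/NP   >
      [2,3] "saw" : ((S\N)/NP)/S
      [3,5] S   >
        [3,4] "read" : S/(S/N)
        [4,5] "heard" : S/N
    [5,7] NP   >
      [5,6] "clearly" : NP/(S/PP)
      [6,7] "which" : S/PP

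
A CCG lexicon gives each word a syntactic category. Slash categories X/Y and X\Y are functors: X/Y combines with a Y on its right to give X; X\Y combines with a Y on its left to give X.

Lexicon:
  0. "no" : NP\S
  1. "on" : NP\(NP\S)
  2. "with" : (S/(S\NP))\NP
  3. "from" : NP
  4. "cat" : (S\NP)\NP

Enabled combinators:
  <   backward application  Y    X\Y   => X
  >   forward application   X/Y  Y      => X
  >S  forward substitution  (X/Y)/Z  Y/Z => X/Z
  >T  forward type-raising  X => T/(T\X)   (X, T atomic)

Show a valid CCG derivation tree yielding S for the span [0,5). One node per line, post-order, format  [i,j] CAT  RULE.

[0,1] NP\S  lex  "no"
[1,2] NP\(NP\S)  lex  "on"
[0,2] NP  <  k=1
[2,3] (S/(S\NP))\NP  lex  "with"
[0,3] S/(S\NP)  <  k=2
[3,4] NP  lex  "from"
[4,5] (S\NP)\NP  lex  "cat"
[3,5] S\NP  <  k=4
[0,5] S  >  k=3

[0,5] S   >
  [0,3] S/(S\NP)   <
    [0,2] NP   <
      [0,1] "no" : NP\S
      [1,2] "on" : NP\(NP\S)
    [2,3] "with" : (S/(S\NP))\NP
  [3,5] S\NP   <
    [3,4] "from" : NP
    [4,5] "cat" : (S\NP)\NP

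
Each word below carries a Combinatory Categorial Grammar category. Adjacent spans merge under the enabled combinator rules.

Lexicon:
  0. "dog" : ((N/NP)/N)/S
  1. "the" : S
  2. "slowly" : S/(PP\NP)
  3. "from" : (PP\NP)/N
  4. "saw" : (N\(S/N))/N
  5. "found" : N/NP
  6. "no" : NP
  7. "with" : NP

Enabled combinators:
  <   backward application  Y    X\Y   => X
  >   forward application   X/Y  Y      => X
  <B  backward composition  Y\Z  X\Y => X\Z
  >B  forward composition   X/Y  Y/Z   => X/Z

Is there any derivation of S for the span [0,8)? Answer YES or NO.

((N/NP)/N)/S S S/(PP\NP) (PP\NP)/N (N\(S/N))/N N/NP NP NP
CKY chart[0,8] = {N}; S ∉ chart

NO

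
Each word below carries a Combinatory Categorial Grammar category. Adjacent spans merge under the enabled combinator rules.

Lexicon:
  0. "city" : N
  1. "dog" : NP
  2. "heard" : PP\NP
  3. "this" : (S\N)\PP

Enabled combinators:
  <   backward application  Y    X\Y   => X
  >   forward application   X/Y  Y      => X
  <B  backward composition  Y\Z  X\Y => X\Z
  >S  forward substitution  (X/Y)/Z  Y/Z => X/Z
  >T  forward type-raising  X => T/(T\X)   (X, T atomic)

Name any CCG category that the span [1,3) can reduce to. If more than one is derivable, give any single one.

PP

[0,4] S   >
  [0,1] S/(S\N)   >T
    [0,1] "city" : N
  [1,4] S\N   <
    [1,3] PP   <
      [1,2] "dog" : NP
      [2,3] "heard" : PP\NP
    [3,4] "this" : (S\N)\PP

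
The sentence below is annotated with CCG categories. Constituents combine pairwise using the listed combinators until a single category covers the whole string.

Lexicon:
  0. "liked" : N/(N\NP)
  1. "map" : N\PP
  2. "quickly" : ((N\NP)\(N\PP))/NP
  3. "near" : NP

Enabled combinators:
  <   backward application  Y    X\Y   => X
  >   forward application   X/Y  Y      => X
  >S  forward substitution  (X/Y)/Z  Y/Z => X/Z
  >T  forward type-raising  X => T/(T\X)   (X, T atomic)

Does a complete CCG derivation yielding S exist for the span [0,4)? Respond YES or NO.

N/(N\NP) N\PP ((N\NP)\(N\PP))/NP NP
CKY chart[0,4] = {N, N/(N\N), NP/(NP\N), PP/(PP\N), S/(S\N)}; S ∉ chart

NO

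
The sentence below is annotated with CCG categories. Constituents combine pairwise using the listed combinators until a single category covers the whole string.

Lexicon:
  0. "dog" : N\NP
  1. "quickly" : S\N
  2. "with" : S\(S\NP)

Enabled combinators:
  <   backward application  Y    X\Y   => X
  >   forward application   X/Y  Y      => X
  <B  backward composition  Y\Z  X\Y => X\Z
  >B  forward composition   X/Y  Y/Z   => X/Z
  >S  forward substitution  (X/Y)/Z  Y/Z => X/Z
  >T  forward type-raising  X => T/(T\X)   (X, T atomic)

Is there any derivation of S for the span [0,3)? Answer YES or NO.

YES

[0,3] S   <
  [0,2] S\NP   <B
    [0,1] "dog" : N\NP
    [1,2] "quickly" : S\N
  [2,3] "with" : S\(S\NP)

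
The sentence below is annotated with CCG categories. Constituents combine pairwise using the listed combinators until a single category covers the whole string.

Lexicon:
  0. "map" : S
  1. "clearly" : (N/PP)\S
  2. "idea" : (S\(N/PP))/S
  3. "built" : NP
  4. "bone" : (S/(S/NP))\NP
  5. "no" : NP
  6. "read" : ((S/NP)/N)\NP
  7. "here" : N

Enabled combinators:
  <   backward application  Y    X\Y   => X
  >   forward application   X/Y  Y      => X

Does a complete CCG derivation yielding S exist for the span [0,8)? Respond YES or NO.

[0,8] S   <
  [0,2] N/PP   <
    [0,1] "map" : S
    [1,2] "clearly" : (N/PP)\S
  [2,8] S\(N/PP)   >
    [2,3] "idea" : (S\(N/PP))/S
    [3,8] S   >
      [3,5] S/(S/NP)   <
        [3,4] "built" : NP
        [4,5] "bone" : (S/(S/NP))\NP
      [5,8] S/NP   >
        [5,7] (S/NP)/N   <
          [5,6] "no" : NP
          [6,7] "read" : ((S/NP)/N)\NP
        [7,8] "here" : N

YES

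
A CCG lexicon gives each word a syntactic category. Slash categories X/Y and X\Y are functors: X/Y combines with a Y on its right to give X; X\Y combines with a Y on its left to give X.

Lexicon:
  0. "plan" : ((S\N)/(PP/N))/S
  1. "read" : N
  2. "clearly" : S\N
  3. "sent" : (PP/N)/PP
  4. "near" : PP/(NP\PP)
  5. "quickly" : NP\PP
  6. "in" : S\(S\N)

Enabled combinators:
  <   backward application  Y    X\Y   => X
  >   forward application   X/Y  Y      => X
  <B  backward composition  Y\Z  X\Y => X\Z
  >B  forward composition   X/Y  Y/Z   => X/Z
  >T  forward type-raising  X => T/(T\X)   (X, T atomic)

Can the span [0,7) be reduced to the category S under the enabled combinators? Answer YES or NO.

[0,7] S   <
  [0,6] S\N   >
    [0,3] (S\N)/(PP/N)   >
      [0,1] "plan" : ((S\N)/(PP/N))/S
      [1,3] S   <
        [1,2] "read" : N
        [2,3] "clearly" : S\N
    [3,6] PP/N   >
      [3,4] "sent" : (PP/N)/PP
      [4,6] PP   >
        [4,5] "near" : PP/(NP\PP)
        [5,6] "quickly" : NP\PP
  [6,7] "in" : S\(S\N)

YES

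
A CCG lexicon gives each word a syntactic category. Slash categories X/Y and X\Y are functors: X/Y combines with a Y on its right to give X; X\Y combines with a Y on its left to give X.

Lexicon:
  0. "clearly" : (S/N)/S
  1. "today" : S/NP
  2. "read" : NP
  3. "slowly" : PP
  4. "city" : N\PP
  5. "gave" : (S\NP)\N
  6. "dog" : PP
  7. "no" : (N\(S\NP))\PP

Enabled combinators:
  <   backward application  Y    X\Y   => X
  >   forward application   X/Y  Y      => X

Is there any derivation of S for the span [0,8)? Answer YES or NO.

[0,8] S   >
  [0,3] S/N   >
    [0,1] "clearly" : (S/N)/S
    [1,3] S   >
      [1,2] "today" : S/NP
      [2,3] "read" : NP
  [3,8] N   <
    [3,6] S\NP   <
      [3,5] N   <
        [3,4] "slowly" : PP
        [4,5] "city" : N\PP
      [5,6] "gave" : (S\NP)\N
    [6,8] N\(S\NP)   <
      [6,7] "dog" : PP
      [7,8] "no" : (N\(S\NP))\PP

YES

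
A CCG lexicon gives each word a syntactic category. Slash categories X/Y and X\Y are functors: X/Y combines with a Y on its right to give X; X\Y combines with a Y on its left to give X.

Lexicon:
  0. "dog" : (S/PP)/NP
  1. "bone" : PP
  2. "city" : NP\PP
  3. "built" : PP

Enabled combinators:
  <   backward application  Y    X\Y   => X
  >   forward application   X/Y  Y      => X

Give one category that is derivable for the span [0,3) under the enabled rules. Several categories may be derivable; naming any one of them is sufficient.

[0,4] S   >
  [0,3] S/PP   >
    [0,1] "dog" : (S/PP)/NP
    [1,3] NP   <
      [1,2] "bone" : PP
      [2,3] "city" : NP\PP
  [3,4] "built" : PP

S/PP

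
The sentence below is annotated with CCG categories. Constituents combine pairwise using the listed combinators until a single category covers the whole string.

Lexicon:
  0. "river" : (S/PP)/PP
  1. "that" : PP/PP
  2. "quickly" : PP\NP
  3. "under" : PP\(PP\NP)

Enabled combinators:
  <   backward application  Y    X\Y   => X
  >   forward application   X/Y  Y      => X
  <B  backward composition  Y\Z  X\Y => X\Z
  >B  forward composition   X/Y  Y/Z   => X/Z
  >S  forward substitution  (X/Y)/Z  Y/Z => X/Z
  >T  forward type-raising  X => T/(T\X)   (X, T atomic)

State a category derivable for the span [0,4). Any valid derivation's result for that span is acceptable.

[0,4] S   >
  [0,2] S/PP   >S
    [0,1] "river" : (S/PP)/PP
    [1,2] "that" : PP/PP
  [2,4] PP   <
    [2,3] "quickly" : PP\NP
    [3,4] "under" : PP\(PP\NP)

S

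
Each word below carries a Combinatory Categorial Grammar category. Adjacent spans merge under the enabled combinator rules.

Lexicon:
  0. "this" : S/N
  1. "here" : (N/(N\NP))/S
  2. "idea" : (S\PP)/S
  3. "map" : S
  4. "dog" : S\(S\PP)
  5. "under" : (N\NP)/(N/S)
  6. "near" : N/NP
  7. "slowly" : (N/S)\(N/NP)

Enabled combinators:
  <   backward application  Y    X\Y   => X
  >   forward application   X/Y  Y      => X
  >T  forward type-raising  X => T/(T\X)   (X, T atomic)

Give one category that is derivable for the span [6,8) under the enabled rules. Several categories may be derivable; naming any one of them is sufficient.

N/S

[0,8] S   >
  [0,1] "this" : S/N
  [1,8] N   >
    [1,5] N/(N\NP)   >
      [1,2] "here" : (N/(N\NP))/S
      [2,5] S   <
        [2,4] S\PP   >
          [2,3] "idea" : (S\PP)/S
          [3,4] "map" : S
        [4,5] "dog" : S\(S\PP)
    [5,8] N\NP   >
      [5,6] "under" : (N\NP)/(N/S)
      [6,8] N/S   <
        [6,7] "near" : N/NP
        [7,8] "slowly" : (N/S)\(N/NP)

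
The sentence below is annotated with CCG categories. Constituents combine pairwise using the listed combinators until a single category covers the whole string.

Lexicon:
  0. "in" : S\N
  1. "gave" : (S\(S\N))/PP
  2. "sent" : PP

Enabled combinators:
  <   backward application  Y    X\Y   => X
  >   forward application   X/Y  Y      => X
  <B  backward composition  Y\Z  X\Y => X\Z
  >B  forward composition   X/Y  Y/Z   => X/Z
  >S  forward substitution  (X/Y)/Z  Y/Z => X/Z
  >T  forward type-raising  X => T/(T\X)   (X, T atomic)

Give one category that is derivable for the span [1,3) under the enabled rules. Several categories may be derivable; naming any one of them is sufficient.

S\(S\N)

[0,3] S   <
  [0,1] "in" : S\N
  [1,3] S\(S\N)   >
    [1,2] "gave" : (S\(S\N))/PP
    [2,3] "sent" : PP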